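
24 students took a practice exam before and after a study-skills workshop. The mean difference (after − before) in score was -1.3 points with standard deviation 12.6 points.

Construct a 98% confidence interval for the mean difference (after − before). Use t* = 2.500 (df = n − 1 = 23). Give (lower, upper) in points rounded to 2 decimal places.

Paired design: SE = s_d/√n = 12.6/√24 = 2.5720.
t* = 2.500; margin of error = 2.500 × 2.5720 = 6.4300.
-1.3 ± 6.4300 → (-7.73, 5.13).

(-7.73, 5.13)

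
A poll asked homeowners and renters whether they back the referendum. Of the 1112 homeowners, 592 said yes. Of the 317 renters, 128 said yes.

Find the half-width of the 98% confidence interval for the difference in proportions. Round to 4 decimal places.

First, p̂₁ = 592/1112 = 0.5324; p̂₂ = 128/317 = 0.4038.
The two standard errors are √(0.5324×0.4676/1112) = 0.01496 and √(0.4038×0.5962/317) = 0.02756.
Because the samples are independent, SE_diff = √(0.01496² + 0.02756²) = 0.03136.
Using z* = 2.326 for 98%, ME = 2.326 × 0.03136 = 0.07294.

0.0729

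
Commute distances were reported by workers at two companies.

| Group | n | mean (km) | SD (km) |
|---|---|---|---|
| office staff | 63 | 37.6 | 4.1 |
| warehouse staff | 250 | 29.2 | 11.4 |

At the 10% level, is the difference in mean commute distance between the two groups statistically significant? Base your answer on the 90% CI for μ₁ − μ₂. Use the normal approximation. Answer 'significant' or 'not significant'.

SE₁ = s₁/√n₁ = 4.1/√63 = 0.5166; SE₂ = 11.4/√250 = 0.7210.
Independent samples, unequal variances: SE_diff = √(SE₁² + SE₂²) = √(0.26687556 + 0.519841) = 0.8870.
z* = 1.645, so margin of error = 1.645 × 0.8870 = 1.4591.
Difference in means = 37.6 − 29.2 = 8.4000.
8.4000 ± 1.4591 → (6.9409, 9.8591).
The interval (6.9409, 9.8591) does not contain 0, so the difference is significant.

significant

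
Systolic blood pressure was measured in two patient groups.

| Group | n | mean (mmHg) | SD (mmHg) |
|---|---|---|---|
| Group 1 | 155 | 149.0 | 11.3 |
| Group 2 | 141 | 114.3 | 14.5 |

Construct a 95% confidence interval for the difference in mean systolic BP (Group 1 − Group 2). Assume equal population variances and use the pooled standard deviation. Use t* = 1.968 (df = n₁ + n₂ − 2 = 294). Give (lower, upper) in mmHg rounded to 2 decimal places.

(31.74, 37.66)

s_p = √[((n₁−1)s₁² + (n₂−1)s₂²)/(n₁+n₂−2)] = √[(154·11.3² + 140·14.5²)/294] = 12.9230.
SE = 12.9230·√(1/155 + 1/141) = 1.5040.
With t* = 1.968, margin = 1.968 × 1.5040 = 2.9599.
x̄₁ − x̄₂ = 149.0 − 114.3 = 34.7000; interval 34.7000 ± 2.9599 = (31.74, 37.66).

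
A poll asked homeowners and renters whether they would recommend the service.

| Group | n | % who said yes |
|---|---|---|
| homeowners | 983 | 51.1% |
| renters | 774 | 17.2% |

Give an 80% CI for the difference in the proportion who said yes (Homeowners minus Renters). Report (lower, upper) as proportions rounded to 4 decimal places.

(0.3122, 0.3658)

SE₁ = √(p̂₁(1−p̂₁)/n₁) = √(0.5110·0.4890/983) = 0.01594; SE₂ = √(0.1720·0.8280/774) = 0.01356.
Independent samples: SE of the difference = √(SE₁² + SE₂²) = √(0.0002540836 + 0.0001838736) = 0.02093.
z* for 80% confidence is 1.282, so the margin of error is 1.282 × 0.02093 = 0.02683.
Point estimate p̂₁ − p̂₂ = 0.5110 − 0.1720 = 0.3390.
0.3390 ± 0.02683 → (0.3122, 0.3658).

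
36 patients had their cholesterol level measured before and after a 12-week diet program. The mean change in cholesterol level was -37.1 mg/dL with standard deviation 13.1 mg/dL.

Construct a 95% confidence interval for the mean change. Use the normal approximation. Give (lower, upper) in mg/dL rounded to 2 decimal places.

Paired design: SE = s_d/√n = 13.1/√36 = 2.1833.
z* = 1.960; margin of error = 1.960 × 2.1833 = 4.2793.
-37.1 ± 4.2793 → (-41.38, -32.82).

(-41.38, -32.82)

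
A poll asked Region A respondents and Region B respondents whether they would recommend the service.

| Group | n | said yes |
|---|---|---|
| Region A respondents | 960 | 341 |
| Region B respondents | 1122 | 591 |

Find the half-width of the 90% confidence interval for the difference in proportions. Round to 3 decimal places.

0.035

p̂₁ = 341/960 = 0.3552 and p̂₂ = 591/1122 = 0.5267.
SE₁ = √(p̂₁(1−p̂₁)/n₁) = √(0.3552·0.6448/960) = 0.01545; SE₂ = √(0.5267·0.4733/1122) = 0.01491.
Independent samples: SE of the difference = √(SE₁² + SE₂²) = √(0.0002387025 + 0.0002223081) = 0.02147.
z* for 90% confidence is 1.645, so the margin of error is 1.645 × 0.02147 = 0.03532.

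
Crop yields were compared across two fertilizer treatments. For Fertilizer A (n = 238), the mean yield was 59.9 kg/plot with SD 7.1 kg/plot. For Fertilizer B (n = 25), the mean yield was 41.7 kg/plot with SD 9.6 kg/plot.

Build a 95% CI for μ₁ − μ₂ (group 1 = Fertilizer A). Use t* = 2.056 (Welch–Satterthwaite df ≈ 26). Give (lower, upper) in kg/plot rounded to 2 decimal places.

SE₁ = s₁/√n₁ = 7.1/√238 = 0.4602; SE₂ = 9.6/√25 = 1.9200.
Independent samples, unequal variances: SE_diff = √(SE₁² + SE₂²) = √(0.21178404 + 3.6864) = 1.9744.
t* = 2.056, so margin of error = 2.056 × 1.9744 = 4.0594.
Difference in means = 59.9 − 41.7 = 18.2000.
18.2000 ± 4.0594 → (14.14, 22.26).

(14.14, 22.26)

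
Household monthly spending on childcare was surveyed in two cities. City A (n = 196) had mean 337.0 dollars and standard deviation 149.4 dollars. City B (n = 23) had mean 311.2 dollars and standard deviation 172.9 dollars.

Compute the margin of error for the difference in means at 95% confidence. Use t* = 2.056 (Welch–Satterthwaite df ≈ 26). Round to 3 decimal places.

77.302

Per-group SEs: s₁/√n₁ = 149.4/√196 = 10.6714, s₂/√n₂ = 172.9/√23 = 36.0521.
Unpooled SE of the difference: √(113.87877796 + 1299.75391441) = 37.5983.
Margin of error = t* · SE = 2.056 × 37.5983 = 77.3021.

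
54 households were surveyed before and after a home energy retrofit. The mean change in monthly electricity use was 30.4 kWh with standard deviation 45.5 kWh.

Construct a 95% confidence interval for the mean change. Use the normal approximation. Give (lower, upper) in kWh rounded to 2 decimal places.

This is a matched-pairs design, so SE = s_d/√n = 45.5/√54 = 6.1918.
Margin = 1.960 × 6.1918 = 12.1359; the interval is 30.4 ± 12.1359 = (18.26, 42.54).

(18.26, 42.54)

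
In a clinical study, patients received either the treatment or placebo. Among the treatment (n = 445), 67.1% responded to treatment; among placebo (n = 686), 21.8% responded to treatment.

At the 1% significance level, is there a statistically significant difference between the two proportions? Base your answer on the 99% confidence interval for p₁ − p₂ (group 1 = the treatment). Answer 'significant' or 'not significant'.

significant

SE₁ = √(p̂₁(1−p̂₁)/n₁) = √(0.6710·0.3290/445) = 0.02227; SE₂ = √(0.2180·0.7820/686) = 0.01576.
Independent samples: SE of the difference = √(SE₁² + SE₂²) = √(0.0004959529 + 0.0002483776) = 0.02728.
z* for 99% confidence is 2.576, so the margin of error is 2.576 × 0.02728 = 0.07027.
Point estimate p̂₁ − p̂₂ = 0.6710 − 0.2180 = 0.4530.
0.4530 ± 0.07027 → (0.38273, 0.52327).
The interval (0.38273, 0.52327) does not contain 0, so the difference is significant.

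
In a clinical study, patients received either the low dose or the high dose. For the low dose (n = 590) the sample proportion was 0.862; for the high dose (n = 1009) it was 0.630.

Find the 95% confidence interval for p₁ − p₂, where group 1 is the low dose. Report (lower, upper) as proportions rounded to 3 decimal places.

SE₁ = √(p̂₁(1−p̂₁)/n₁) = √(0.8620·0.1380/590) = 0.01420; SE₂ = √(0.6300·0.3700/1009) = 0.01520.
Independent samples: SE of the difference = √(SE₁² + SE₂²) = √(0.00020164 + 0.00023104) = 0.02080.
z* for 95% confidence is 1.960, so the margin of error is 1.960 × 0.02080 = 0.04077.
Point estimate p̂₁ − p̂₂ = 0.8620 − 0.6300 = 0.2320.
0.2320 ± 0.04077 → (0.191, 0.273).

(0.191, 0.273)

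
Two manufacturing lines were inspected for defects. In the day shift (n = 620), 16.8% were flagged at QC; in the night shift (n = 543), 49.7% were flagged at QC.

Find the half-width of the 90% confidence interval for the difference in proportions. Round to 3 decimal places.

0.043

The two standard errors are √(0.1680×0.8320/620) = 0.01501 and √(0.4970×0.5030/543) = 0.02146.
Because the samples are independent, SE_diff = √(0.01501² + 0.02146²) = 0.02619.
Using z* = 1.645 for 90%, ME = 1.645 × 0.02619 = 0.04308.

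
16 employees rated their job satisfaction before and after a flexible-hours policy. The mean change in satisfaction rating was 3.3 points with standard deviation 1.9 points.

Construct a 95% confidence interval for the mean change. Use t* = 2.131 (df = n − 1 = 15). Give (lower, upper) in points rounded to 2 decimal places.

(2.29, 4.31)

Paired design: SE = s_d/√n = 1.9/√16 = 0.4750.
t* = 2.131; margin of error = 2.131 × 0.4750 = 1.0122.
3.3 ± 1.0122 → (2.29, 4.31).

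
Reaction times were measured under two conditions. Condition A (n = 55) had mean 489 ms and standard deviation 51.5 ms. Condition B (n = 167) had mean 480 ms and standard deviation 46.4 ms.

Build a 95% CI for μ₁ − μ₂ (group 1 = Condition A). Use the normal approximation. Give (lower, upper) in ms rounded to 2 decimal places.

(-6.32, 24.32)

Per-group SEs: s₁/√n₁ = 51.5/√55 = 6.9443, s₂/√n₂ = 46.4/√167 = 3.5905.
Unpooled SE of the difference: √(48.22330249 + 12.89169025) = 7.8176.
Margin of error = z* · SE = 1.960 × 7.8176 = 15.3225.
x̄₁ − x̄₂ = 489 − 480 = 9.0000.
CI: 9.0000 ± 15.3225 = (-6.32, 24.32).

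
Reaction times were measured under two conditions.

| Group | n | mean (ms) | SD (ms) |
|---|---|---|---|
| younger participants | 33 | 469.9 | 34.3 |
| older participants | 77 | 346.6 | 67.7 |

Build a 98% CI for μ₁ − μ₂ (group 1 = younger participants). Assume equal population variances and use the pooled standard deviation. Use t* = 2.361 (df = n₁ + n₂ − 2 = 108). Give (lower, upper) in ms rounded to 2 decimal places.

(93.93, 152.67)

s_p = √[((n₁−1)s₁² + (n₂−1)s₂²)/(n₁+n₂−2)] = √[(32·34.3² + 76·67.7²)/108] = 59.7818.
SE = 59.7818·√(1/33 + 1/77) = 12.4384.
With t* = 2.361, margin = 2.361 × 12.4384 = 29.3671.
x̄₁ − x̄₂ = 469.9 − 346.6 = 123.3000; interval 123.3000 ± 29.3671 = (93.93, 152.67).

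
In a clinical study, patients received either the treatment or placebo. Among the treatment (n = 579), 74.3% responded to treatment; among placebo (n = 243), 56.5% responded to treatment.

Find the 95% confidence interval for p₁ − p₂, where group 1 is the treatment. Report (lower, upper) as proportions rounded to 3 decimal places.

SE₁ = √(p̂₁(1−p̂₁)/n₁) = √(0.7430·0.2570/579) = 0.01816; SE₂ = √(0.5650·0.4350/243) = 0.03180.
Independent samples: SE of the difference = √(SE₁² + SE₂²) = √(0.0003297856 + 0.00101124) = 0.03662.
z* for 95% confidence is 1.960, so the margin of error is 1.960 × 0.03662 = 0.07178.
Point estimate p̂₁ − p̂₂ = 0.7430 − 0.5650 = 0.1780.
0.1780 ± 0.07178 → (0.106, 0.250).

(0.106, 0.250)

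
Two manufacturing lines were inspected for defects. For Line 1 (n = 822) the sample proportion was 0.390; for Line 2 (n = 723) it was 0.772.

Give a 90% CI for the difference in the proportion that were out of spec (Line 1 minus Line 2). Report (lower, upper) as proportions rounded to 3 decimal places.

SE₁ = √(p̂₁(1−p̂₁)/n₁) = √(0.3900·0.6100/822) = 0.01701; SE₂ = √(0.7720·0.2280/723) = 0.01560.
Independent samples: SE of the difference = √(SE₁² + SE₂²) = √(0.0002893401 + 0.00024336) = 0.02308.
z* for 90% confidence is 1.645, so the margin of error is 1.645 × 0.02308 = 0.03797.
Point estimate p̂₁ − p̂₂ = 0.3900 − 0.7720 = -0.3820.
-0.3820 ± 0.03797 → (-0.420, -0.344).

(-0.420, -0.344)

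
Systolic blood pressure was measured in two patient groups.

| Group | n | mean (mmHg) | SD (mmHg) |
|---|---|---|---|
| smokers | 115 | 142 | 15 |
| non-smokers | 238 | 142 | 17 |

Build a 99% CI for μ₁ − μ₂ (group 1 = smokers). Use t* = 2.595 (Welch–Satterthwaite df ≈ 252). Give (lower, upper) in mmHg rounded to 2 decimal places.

SE₁ = s₁/√n₁ = 15/√115 = 1.3988; SE₂ = 17/√238 = 1.1019.
Independent samples, unequal variances: SE_diff = √(SE₁² + SE₂²) = √(1.95664144 + 1.21418361) = 1.7807.
t* = 2.595, so margin of error = 2.595 × 1.7807 = 4.6209.
Difference in means = 142 − 142 = 0.0000.
0.0000 ± 4.6209 → (-4.62, 4.62).

(-4.62, 4.62)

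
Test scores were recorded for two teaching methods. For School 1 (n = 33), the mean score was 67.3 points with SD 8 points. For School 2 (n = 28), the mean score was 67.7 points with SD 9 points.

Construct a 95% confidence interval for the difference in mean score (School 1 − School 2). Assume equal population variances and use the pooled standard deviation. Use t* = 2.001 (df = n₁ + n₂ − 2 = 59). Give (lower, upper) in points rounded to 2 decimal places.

(-4.76, 3.96)

Pooled variance s_p² = [32·8² + 27·9²] / (33+28−2) = 71.7797, so s_p = 8.4723.
SE_diff = s_p·√(1/n₁ + 1/n₂) = 8.4723·√(1/33 + 1/28) = 2.1769.
t* = 2.001; margin = 2.001 × 2.1769 = 4.3560.
Difference = 67.3 − 67.7 = -0.4000.
-0.4000 ± 4.3560 → (-4.76, 3.96).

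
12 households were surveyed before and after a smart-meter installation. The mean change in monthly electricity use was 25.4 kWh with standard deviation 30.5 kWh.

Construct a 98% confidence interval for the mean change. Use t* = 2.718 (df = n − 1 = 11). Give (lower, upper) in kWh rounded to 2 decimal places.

Paired design: SE = s_d/√n = 30.5/√12 = 8.8046.
t* = 2.718; margin of error = 2.718 × 8.8046 = 23.9309.
25.4 ± 23.9309 → (1.47, 49.33).

(1.47, 49.33)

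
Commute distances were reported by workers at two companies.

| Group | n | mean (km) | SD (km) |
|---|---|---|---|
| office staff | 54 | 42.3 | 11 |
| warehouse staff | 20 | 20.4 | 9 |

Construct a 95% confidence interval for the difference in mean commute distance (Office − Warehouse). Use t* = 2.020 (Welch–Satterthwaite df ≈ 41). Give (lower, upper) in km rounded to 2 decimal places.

SE₁ = s₁/√n₁ = 11/√54 = 1.4969; SE₂ = 9/√20 = 2.0125.
Independent samples, unequal variances: SE_diff = √(SE₁² + SE₂²) = √(2.24070961 + 4.05015625) = 2.5082.
t* = 2.020, so margin of error = 2.020 × 2.5082 = 5.0666.
Difference in means = 42.3 − 20.4 = 21.9000.
21.9000 ± 5.0666 → (16.83, 26.97).

(16.83, 26.97)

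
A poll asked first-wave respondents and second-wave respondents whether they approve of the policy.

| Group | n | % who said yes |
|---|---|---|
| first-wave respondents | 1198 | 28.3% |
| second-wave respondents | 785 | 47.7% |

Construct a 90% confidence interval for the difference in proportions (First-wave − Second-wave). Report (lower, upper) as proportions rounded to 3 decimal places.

(-0.230, -0.158)

The two standard errors are √(0.2830×0.7170/1198) = 0.01301 and √(0.4770×0.5230/785) = 0.01783.
Because the samples are independent, SE_diff = √(0.01301² + 0.01783²) = 0.02207.
Using z* = 1.645 for 90%, ME = 1.645 × 0.02207 = 0.03631.
p̂₁ − p̂₂ = -0.1940; interval -0.1940 ± 0.03631 gives (-0.230, -0.158).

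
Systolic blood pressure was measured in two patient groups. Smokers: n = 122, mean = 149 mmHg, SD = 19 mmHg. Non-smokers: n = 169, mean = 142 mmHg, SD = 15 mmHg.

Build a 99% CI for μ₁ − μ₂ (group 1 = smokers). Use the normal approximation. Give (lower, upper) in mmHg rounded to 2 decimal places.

Per-group SEs: s₁/√n₁ = 19/√122 = 1.7202, s₂/√n₂ = 15/√169 = 1.1538.
Unpooled SE of the difference: √(2.95908804 + 1.33125444) = 2.0713.
Margin of error = z* · SE = 2.576 × 2.0713 = 5.3357.
x̄₁ − x̄₂ = 149 − 142 = 7.0000.
CI: 7.0000 ± 5.3357 = (1.66, 12.34).

(1.66, 12.34)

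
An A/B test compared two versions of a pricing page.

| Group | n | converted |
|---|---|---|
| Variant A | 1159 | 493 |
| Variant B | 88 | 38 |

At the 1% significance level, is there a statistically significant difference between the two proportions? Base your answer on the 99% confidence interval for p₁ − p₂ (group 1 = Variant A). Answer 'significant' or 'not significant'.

not significant

First, p̂₁ = 493/1159 = 0.4254; p̂₂ = 38/88 = 0.4318.
The two standard errors are √(0.4254×0.5746/1159) = 0.01452 and √(0.4318×0.5682/88) = 0.05280.
Because the samples are independent, SE_diff = √(0.01452² + 0.05280²) = 0.05476.
Using z* = 2.576 for 99%, ME = 2.576 × 0.05476 = 0.14106.
p̂₁ − p̂₂ = -0.0064; interval -0.0064 ± 0.14106 gives (-0.14746, 0.13466).
The interval (-0.14746, 0.13466) contains 0, so the difference is not significant.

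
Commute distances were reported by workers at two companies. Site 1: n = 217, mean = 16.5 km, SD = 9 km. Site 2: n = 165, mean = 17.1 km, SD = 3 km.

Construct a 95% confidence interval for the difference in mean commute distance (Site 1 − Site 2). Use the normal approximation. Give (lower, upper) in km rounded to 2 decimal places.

(-1.88, 0.68)

Per-group SEs: s₁/√n₁ = 9/√217 = 0.6110, s₂/√n₂ = 3/√165 = 0.2335.
Unpooled SE of the difference: √(0.373321 + 0.05452225) = 0.6541.
Margin of error = z* · SE = 1.960 × 0.6541 = 1.2820.
x̄₁ − x̄₂ = 16.5 − 17.1 = -0.6000.
CI: -0.6000 ± 1.2820 = (-1.88, 0.68).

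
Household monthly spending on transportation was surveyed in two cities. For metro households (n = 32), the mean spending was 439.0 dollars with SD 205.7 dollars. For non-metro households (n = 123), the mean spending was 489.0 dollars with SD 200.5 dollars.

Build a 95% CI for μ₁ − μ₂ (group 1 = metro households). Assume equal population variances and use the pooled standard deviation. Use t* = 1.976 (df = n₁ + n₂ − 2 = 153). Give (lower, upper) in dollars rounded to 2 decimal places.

s_p = √[((n₁−1)s₁² + (n₂−1)s₂²)/(n₁+n₂−2)] = √[(31·205.7² + 122·200.5²)/153] = 201.5644.
SE = 201.5644·√(1/32 + 1/123) = 39.9993.
With t* = 1.976, margin = 1.976 × 39.9993 = 79.0386.
x̄₁ − x̄₂ = 439.0 − 489.0 = -50.0000; interval -50.0000 ± 79.0386 = (-129.04, 29.04).

(-129.04, 29.04)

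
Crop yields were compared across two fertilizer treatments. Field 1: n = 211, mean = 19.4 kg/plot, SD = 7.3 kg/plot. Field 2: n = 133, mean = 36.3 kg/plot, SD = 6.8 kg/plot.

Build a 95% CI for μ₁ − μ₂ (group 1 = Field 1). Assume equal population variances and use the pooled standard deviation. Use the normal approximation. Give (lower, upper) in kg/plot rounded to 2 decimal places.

s_p = √[((n₁−1)s₁² + (n₂−1)s₂²)/(n₁+n₂−2)] = √[(210·7.3² + 132·6.8²)/342] = 7.1112.
SE = 7.1112·√(1/211 + 1/133) = 0.7873.
With z* = 1.960, margin = 1.960 × 0.7873 = 1.5431.
x̄₁ − x̄₂ = 19.4 − 36.3 = -16.9000; interval -16.9000 ± 1.5431 = (-18.44, -15.36).

(-18.44, -15.36)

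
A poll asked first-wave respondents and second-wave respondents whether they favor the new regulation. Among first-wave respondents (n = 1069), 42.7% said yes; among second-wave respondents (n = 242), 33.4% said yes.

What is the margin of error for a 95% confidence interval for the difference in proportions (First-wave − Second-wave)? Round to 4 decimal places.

Each SE is √(p̂(1−p̂)/n): √(0.4270·0.5730/1069) = 0.01513 and √(0.3340·0.6660/242) = 0.03032.
SE(p̂₁ − p̂₂) = √(SE₁² + SE₂²) = √(0.0002289169 + 0.0009193024) = 0.03389, since the two samples are independent.
At 95% confidence z* = 1.960; margin = 1.960 × 0.03389 = 0.06642.

0.0664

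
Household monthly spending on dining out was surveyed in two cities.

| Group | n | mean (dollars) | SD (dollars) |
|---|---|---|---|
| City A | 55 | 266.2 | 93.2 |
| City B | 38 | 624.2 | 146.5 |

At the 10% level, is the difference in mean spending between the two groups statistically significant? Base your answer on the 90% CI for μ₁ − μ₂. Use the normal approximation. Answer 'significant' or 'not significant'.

Standard errors of each mean: 93.2/√55 = 12.5671 and 146.5/√38 = 23.7654.
SE(x̄₁ − x̄₂) = √(12.5671² + 23.7654²) = 26.8836 for independent samples with unequal variances.
With z* = 1.645, the margin is 1.645 × 26.8836 = 44.2235.
x̄₁ − x̄₂ = 266.2 − 624.2 = -358.0000; the interval is -358.0000 ± 44.2235 = (-402.2235, -313.7765).
The interval (-402.2235, -313.7765) does not contain 0, so the difference is significant.

significant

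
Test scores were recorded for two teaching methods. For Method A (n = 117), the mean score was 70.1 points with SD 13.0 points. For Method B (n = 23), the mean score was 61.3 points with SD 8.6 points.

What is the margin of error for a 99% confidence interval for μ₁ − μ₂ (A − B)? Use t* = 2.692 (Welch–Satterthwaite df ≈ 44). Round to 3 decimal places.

Per-group SEs: s₁/√n₁ = 13.0/√117 = 1.2019, s₂/√n₂ = 8.6/√23 = 1.7932.
Unpooled SE of the difference: √(1.44456361 + 3.21556624) = 2.1587.
Margin of error = t* · SE = 2.692 × 2.1587 = 5.8112.

5.811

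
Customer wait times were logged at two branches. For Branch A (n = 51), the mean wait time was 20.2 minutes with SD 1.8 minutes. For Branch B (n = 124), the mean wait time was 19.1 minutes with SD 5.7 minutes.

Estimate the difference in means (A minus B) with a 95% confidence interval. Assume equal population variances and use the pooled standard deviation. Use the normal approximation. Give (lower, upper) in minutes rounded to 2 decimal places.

(-0.50, 2.70)

s_p = √[((n₁−1)s₁² + (n₂−1)s₂²)/(n₁+n₂−2)] = √[(50·1.8² + 123·5.7²)/173] = 4.9027.
SE = 4.9027·√(1/51 + 1/124) = 0.8156.
With z* = 1.960, margin = 1.960 × 0.8156 = 1.5986.
x̄₁ − x̄₂ = 20.2 − 19.1 = 1.1000; interval 1.1000 ± 1.5986 = (-0.50, 2.70).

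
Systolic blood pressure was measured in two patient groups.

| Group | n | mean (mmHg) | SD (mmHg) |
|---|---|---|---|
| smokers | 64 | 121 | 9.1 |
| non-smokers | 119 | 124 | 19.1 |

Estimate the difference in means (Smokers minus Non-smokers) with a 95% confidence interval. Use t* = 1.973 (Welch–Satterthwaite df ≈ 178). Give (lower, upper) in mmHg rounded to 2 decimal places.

(-7.12, 1.12)

Per-group SEs: s₁/√n₁ = 9.1/√64 = 1.1375, s₂/√n₂ = 19.1/√119 = 1.7509.
Unpooled SE of the difference: √(1.29390625 + 3.06565081) = 2.0880.
Margin of error = t* · SE = 1.973 × 2.0880 = 4.1196.
x̄₁ − x̄₂ = 121 − 124 = -3.0000.
CI: -3.0000 ± 4.1196 = (-7.12, 1.12).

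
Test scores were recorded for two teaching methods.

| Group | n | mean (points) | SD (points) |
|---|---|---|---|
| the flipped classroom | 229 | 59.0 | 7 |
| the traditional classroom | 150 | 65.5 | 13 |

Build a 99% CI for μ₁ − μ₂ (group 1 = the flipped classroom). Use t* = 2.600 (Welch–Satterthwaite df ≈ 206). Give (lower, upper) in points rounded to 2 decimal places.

(-9.51, -3.49)

SE₁ = s₁/√n₁ = 7/√229 = 0.4626; SE₂ = 13/√150 = 1.0614.
Independent samples, unequal variances: SE_diff = √(SE₁² + SE₂²) = √(0.21399876 + 1.12656996) = 1.1578.
t* = 2.600, so margin of error = 2.600 × 1.1578 = 3.0103.
Difference in means = 59.0 − 65.5 = -6.5000.
-6.5000 ± 3.0103 → (-9.51, -3.49).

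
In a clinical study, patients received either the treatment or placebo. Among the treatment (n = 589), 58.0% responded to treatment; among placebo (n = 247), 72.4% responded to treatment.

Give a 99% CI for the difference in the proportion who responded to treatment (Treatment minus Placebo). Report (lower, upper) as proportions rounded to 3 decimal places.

(-0.234, -0.054)

Each SE is √(p̂(1−p̂)/n): √(0.5800·0.4200/589) = 0.02034 and √(0.7240·0.2760/247) = 0.02844.
SE(p̂₁ − p̂₂) = √(SE₁² + SE₂²) = √(0.0004137156 + 0.0008088336) = 0.03496, since the two samples are independent.
At 99% confidence z* = 2.576; margin = 2.576 × 0.03496 = 0.09006.
The difference is 0.5800 − 0.7240 = -0.1440, so the interval is -0.1440 ± 0.09006 = (-0.234, -0.054).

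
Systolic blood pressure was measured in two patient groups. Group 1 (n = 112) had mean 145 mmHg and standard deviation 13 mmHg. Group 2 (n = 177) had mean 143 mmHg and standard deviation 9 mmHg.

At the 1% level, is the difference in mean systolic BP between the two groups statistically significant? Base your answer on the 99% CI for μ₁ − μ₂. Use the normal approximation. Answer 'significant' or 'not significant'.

Standard errors of each mean: 13/√112 = 1.2284 and 9/√177 = 0.6765.
SE(x̄₁ − x̄₂) = √(1.2284² + 0.6765²) = 1.4024 for independent samples with unequal variances.
With z* = 2.576, the margin is 2.576 × 1.4024 = 3.6126.
x̄₁ − x̄₂ = 145 − 143 = 2.0000; the interval is 2.0000 ± 3.6126 = (-1.6126, 5.6126).
The interval (-1.6126, 5.6126) contains 0, so the difference is not significant.

not significant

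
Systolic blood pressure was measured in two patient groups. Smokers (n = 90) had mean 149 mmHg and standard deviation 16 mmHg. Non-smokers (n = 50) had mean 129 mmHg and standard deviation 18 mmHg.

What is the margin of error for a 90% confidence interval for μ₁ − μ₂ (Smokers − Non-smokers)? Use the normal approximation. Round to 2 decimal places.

5.02

SE₁ = s₁/√n₁ = 16/√90 = 1.6865; SE₂ = 18/√50 = 2.5456.
Independent samples, unequal variances: SE_diff = √(SE₁² + SE₂²) = √(2.84428225 + 6.48007936) = 3.0536.
z* = 1.645, so margin of error = 1.645 × 3.0536 = 5.0232.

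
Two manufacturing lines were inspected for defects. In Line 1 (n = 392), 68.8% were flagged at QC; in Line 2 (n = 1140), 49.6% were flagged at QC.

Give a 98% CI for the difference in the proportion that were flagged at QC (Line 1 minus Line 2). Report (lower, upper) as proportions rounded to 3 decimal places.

(0.128, 0.256)

Each SE is √(p̂(1−p̂)/n): √(0.6880·0.3120/392) = 0.02340 and √(0.4960·0.5040/1140) = 0.01481.
SE(p̂₁ − p̂₂) = √(SE₁² + SE₂²) = √(0.00054756 + 0.0002193361) = 0.02769, since the two samples are independent.
At 98% confidence z* = 2.326; margin = 2.326 × 0.02769 = 0.06441.
The difference is 0.6880 − 0.4960 = 0.1920, so the interval is 0.1920 ± 0.06441 = (0.128, 0.256).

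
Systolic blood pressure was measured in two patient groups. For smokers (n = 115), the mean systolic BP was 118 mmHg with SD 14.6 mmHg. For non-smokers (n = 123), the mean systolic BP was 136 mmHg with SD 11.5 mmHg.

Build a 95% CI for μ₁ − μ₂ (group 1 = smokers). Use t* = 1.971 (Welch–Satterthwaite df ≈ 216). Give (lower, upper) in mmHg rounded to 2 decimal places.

Standard errors of each mean: 14.6/√115 = 1.3615 and 11.5/√123 = 1.0369.
SE(x̄₁ − x̄₂) = √(1.3615² + 1.0369²) = 1.7114 for independent samples with unequal variances.
With t* = 1.971, the margin is 1.971 × 1.7114 = 3.3732.
x̄₁ − x̄₂ = 118 − 136 = -18.0000; the interval is -18.0000 ± 3.3732 = (-21.37, -14.63).

(-21.37, -14.63)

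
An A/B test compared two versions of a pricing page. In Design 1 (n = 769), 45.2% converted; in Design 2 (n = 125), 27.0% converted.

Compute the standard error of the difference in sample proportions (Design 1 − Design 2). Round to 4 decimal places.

Each SE is √(p̂(1−p̂)/n): √(0.4520·0.5480/769) = 0.01795 and √(0.2700·0.7300/125) = 0.03971.
SE(p̂₁ − p̂₂) = √(SE₁² + SE₂²) = √(0.0003222025 + 0.0015768841) = 0.04358, since the two samples are independent.

0.0436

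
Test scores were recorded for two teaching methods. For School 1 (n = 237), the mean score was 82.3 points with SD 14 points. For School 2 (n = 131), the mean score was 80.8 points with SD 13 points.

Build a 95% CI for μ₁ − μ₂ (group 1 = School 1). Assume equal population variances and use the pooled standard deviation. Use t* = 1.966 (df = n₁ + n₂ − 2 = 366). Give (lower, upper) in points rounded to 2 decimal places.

s_p = √[((n₁−1)s₁² + (n₂−1)s₂²)/(n₁+n₂−2)] = √[(236·14² + 130·13²)/366] = 13.6532.
SE = 13.6532·√(1/237 + 1/131) = 1.4864.
With t* = 1.966, margin = 1.966 × 1.4864 = 2.9223.
x̄₁ − x̄₂ = 82.3 − 80.8 = 1.5000; interval 1.5000 ± 2.9223 = (-1.42, 4.42).

(-1.42, 4.42)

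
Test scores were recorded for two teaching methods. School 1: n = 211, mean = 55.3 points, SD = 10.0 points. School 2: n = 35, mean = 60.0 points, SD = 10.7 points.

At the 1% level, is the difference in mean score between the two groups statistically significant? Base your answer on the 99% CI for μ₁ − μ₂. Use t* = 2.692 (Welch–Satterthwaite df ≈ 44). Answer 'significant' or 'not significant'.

not significant

SE₁ = s₁/√n₁ = 10.0/√211 = 0.6884; SE₂ = 10.7/√35 = 1.8086.
Independent samples, unequal variances: SE_diff = √(SE₁² + SE₂²) = √(0.47389456 + 3.27103396) = 1.9352.
t* = 2.692, so margin of error = 2.692 × 1.9352 = 5.2096.
Difference in means = 55.3 − 60.0 = -4.7000.
-4.7000 ± 5.2096 → (-9.9096, 0.5096).
The interval (-9.9096, 0.5096) contains 0, so the difference is not significant.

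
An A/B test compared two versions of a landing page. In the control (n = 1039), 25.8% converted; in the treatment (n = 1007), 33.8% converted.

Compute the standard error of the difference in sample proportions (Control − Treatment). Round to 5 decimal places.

SE₁ = √(p̂₁(1−p̂₁)/n₁) = √(0.2580·0.7420/1039) = 0.01357; SE₂ = √(0.3380·0.6620/1007) = 0.01491.
Independent samples: SE of the difference = √(SE₁² + SE₂²) = √(0.0001841449 + 0.0002223081) = 0.02016.

0.02016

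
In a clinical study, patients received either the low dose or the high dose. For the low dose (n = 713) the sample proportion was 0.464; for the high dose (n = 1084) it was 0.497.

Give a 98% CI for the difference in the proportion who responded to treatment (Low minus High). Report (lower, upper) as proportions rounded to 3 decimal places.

(-0.089, 0.023)

SE₁ = √(p̂₁(1−p̂₁)/n₁) = √(0.4640·0.5360/713) = 0.01868; SE₂ = √(0.4970·0.5030/1084) = 0.01519.
Independent samples: SE of the difference = √(SE₁² + SE₂²) = √(0.0003489424 + 0.0002307361) = 0.02408.
z* for 98% confidence is 2.326, so the margin of error is 2.326 × 0.02408 = 0.05601.
Point estimate p̂₁ − p̂₂ = 0.4640 − 0.4970 = -0.0330.
-0.0330 ± 0.05601 → (-0.089, 0.023).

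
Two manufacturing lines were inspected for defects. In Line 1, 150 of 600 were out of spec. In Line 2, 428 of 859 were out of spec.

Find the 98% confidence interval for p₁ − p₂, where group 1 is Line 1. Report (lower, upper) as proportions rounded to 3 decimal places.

p̂₁ = 150/600 = 0.2500 and p̂₂ = 428/859 = 0.4983.
SE₁ = √(p̂₁(1−p̂₁)/n₁) = √(0.2500·0.7500/600) = 0.01768; SE₂ = √(0.4983·0.5017/859) = 0.01706.
Independent samples: SE of the difference = √(SE₁² + SE₂²) = √(0.0003125824 + 0.0002910436) = 0.02457.
z* for 98% confidence is 2.326, so the margin of error is 2.326 × 0.02457 = 0.05715.
Point estimate p̂₁ − p̂₂ = 0.2500 − 0.4983 = -0.2483.
-0.2483 ± 0.05715 → (-0.305, -0.191).

(-0.305, -0.191)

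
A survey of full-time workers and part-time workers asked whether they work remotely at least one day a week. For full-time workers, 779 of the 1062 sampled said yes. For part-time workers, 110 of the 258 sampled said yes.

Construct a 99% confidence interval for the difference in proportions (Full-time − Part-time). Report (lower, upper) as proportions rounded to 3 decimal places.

Sample proportions: 779/1062 = 0.7335, 110/258 = 0.4264.
Each SE is √(p̂(1−p̂)/n): √(0.7335·0.2665/1062) = 0.01357 and √(0.4264·0.5736/258) = 0.03079.
SE(p̂₁ − p̂₂) = √(SE₁² + SE₂²) = √(0.0001841449 + 0.0009480241) = 0.03365, since the two samples are independent.
At 99% confidence z* = 2.576; margin = 2.576 × 0.03365 = 0.08668.
The difference is 0.7335 − 0.4264 = 0.3071, so the interval is 0.3071 ± 0.08668 = (0.220, 0.394).

(0.220, 0.394)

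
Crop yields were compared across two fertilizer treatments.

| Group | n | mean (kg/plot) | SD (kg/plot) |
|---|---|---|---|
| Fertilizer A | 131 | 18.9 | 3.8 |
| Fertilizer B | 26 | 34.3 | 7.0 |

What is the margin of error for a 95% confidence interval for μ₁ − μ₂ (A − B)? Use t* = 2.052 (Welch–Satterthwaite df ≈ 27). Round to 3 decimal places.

2.898

Standard errors of each mean: 3.8/√131 = 0.3320 and 7.0/√26 = 1.3728.
SE(x̄₁ − x̄₂) = √(0.3320² + 1.3728²) = 1.4124 for independent samples with unequal variances.
With t* = 2.052, the margin is 2.052 × 1.4124 = 2.8982.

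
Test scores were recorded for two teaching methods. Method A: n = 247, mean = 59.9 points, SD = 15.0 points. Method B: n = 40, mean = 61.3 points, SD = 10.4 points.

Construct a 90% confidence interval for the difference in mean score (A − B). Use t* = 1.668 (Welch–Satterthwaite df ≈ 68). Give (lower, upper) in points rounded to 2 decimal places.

SE₁ = s₁/√n₁ = 15.0/√247 = 0.9544; SE₂ = 10.4/√40 = 1.6444.
Independent samples, unequal variances: SE_diff = √(SE₁² + SE₂²) = √(0.91087936 + 2.70405136) = 1.9013.
t* = 1.668, so margin of error = 1.668 × 1.9013 = 3.1714.
Difference in means = 59.9 − 61.3 = -1.4000.
-1.4000 ± 3.1714 → (-4.57, 1.77).

(-4.57, 1.77)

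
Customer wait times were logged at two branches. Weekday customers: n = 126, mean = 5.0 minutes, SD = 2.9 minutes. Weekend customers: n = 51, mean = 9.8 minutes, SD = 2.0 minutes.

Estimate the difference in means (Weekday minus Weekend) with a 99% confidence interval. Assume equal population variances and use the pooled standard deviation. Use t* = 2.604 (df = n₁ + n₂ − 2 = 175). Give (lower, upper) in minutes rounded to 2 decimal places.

(-5.96, -3.64)

s_p = √[((n₁−1)s₁² + (n₂−1)s₂²)/(n₁+n₂−2)] = √[(125·2.9² + 50·2.0²)/175] = 2.6739.
SE = 2.6739·√(1/126 + 1/51) = 0.4438.
With t* = 2.604, margin = 2.604 × 0.4438 = 1.1557.
x̄₁ − x̄₂ = 5.0 − 9.8 = -4.8000; interval -4.8000 ± 1.1557 = (-5.96, -3.64).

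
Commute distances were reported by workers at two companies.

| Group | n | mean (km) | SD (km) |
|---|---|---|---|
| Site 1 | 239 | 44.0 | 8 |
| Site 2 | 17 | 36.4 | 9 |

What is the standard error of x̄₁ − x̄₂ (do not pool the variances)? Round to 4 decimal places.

Standard errors of each mean: 8/√239 = 0.5175 and 9/√17 = 2.1828.
SE(x̄₁ − x̄₂) = √(0.5175² + 2.1828²) = 2.2433 for independent samples with unequal variances.

2.2433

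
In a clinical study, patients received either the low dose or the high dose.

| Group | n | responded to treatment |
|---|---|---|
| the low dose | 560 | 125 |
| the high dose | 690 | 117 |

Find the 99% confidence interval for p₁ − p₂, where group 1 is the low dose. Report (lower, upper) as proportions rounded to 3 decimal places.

p̂₁ = 125/560 = 0.2232 and p̂₂ = 117/690 = 0.1696.
SE₁ = √(p̂₁(1−p̂₁)/n₁) = √(0.2232·0.7768/560) = 0.01760; SE₂ = √(0.1696·0.8304/690) = 0.01429.
Independent samples: SE of the difference = √(SE₁² + SE₂²) = √(0.00030976 + 0.0002042041) = 0.02267.
z* for 99% confidence is 2.576, so the margin of error is 2.576 × 0.02267 = 0.05840.
Point estimate p̂₁ − p̂₂ = 0.2232 − 0.1696 = 0.0536.
0.0536 ± 0.05840 → (-0.005, 0.112).

(-0.005, 0.112)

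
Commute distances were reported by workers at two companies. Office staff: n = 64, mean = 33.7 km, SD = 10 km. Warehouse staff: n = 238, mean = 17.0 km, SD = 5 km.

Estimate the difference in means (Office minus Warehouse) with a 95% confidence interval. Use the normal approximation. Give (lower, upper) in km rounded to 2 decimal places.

Standard errors of each mean: 10/√64 = 1.2500 and 5/√238 = 0.3241.
SE(x̄₁ − x̄₂) = √(1.2500² + 0.3241²) = 1.2913 for independent samples with unequal variances.
With z* = 1.960, the margin is 1.960 × 1.2913 = 2.5309.
x̄₁ − x̄₂ = 33.7 − 17.0 = 16.7000; the interval is 16.7000 ± 2.5309 = (14.17, 19.23).

(14.17, 19.23)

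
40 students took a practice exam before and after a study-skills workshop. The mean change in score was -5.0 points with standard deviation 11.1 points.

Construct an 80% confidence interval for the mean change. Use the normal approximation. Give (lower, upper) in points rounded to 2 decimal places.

Paired design: SE = s_d/√n = 11.1/√40 = 1.7551.
z* = 1.282; margin of error = 1.282 × 1.7551 = 2.2500.
-5.0 ± 2.2500 → (-7.25, -2.75).

(-7.25, -2.75)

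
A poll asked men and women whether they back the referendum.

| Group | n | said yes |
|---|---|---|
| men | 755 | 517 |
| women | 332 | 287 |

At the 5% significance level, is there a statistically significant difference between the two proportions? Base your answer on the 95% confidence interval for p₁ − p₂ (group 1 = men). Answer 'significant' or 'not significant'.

significant

First, p̂₁ = 517/755 = 0.6848; p̂₂ = 287/332 = 0.8645.
The two standard errors are √(0.6848×0.3152/755) = 0.01691 and √(0.8645×0.1355/332) = 0.01878.
Because the samples are independent, SE_diff = √(0.01691² + 0.01878²) = 0.02527.
Using z* = 1.960 for 95%, ME = 1.960 × 0.02527 = 0.04953.
p̂₁ − p̂₂ = -0.1797; interval -0.1797 ± 0.04953 gives (-0.22923, -0.13017).
The interval (-0.22923, -0.13017) does not contain 0, so the difference is significant.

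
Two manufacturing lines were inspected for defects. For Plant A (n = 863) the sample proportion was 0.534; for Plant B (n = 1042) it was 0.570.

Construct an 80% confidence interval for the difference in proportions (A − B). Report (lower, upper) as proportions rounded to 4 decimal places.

The two standard errors are √(0.5340×0.4660/863) = 0.01698 and √(0.5700×0.4300/1042) = 0.01534.
Because the samples are independent, SE_diff = √(0.01698² + 0.01534²) = 0.02288.
Using z* = 1.282 for 80%, ME = 1.282 × 0.02288 = 0.02933.
p̂₁ − p̂₂ = -0.0360; interval -0.0360 ± 0.02933 gives (-0.0653, -0.0067).

(-0.0653, -0.0067)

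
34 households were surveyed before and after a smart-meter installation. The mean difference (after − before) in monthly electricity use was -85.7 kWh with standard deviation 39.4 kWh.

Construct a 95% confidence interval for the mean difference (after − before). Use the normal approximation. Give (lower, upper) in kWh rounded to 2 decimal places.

This is a matched-pairs design, so SE = s_d/√n = 39.4/√34 = 6.7570.
Margin = 1.960 × 6.7570 = 13.2437; the interval is -85.7 ± 13.2437 = (-98.94, -72.46).

(-98.94, -72.46)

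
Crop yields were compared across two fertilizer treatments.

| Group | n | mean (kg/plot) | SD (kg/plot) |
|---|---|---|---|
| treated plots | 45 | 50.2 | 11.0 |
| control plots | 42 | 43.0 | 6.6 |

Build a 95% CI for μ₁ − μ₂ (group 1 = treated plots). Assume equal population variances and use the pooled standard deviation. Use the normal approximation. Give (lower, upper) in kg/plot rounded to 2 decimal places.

(3.35, 11.05)

Pooled variance s_p² = [44·11.0² + 41·6.6²] / (45+42−2) = 83.6466, so s_p = 9.1459.
SE_diff = s_p·√(1/n₁ + 1/n₂) = 9.1459·√(1/45 + 1/42) = 1.9623.
z* = 1.960; margin = 1.960 × 1.9623 = 3.8461.
Difference = 50.2 − 43.0 = 7.2000.
7.2000 ± 3.8461 → (3.35, 11.05).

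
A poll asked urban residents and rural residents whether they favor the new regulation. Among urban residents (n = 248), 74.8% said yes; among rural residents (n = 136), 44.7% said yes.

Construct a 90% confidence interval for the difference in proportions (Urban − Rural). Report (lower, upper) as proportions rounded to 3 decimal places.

Each SE is √(p̂(1−p̂)/n): √(0.7480·0.2520/248) = 0.02757 and √(0.4470·0.5530/136) = 0.04263.
SE(p̂₁ − p̂₂) = √(SE₁² + SE₂²) = √(0.0007601049 + 0.0018173169) = 0.05077, since the two samples are independent.
At 90% confidence z* = 1.645; margin = 1.645 × 0.05077 = 0.08352.
The difference is 0.7480 − 0.4470 = 0.3010, so the interval is 0.3010 ± 0.08352 = (0.217, 0.385).

(0.217, 0.385)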